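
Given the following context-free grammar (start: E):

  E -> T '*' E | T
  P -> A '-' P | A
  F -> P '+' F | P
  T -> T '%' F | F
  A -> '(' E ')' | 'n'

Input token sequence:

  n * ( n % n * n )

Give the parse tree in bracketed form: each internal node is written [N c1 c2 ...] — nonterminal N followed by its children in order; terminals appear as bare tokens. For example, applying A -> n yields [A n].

[E [T [F [P [A n]]]] * [E [T [F [P [A ( [E [T [T [F [P [A n]]]] % [F [P [A n]]]] * [E [T [F [P [A n]]]]]] )]]]]]]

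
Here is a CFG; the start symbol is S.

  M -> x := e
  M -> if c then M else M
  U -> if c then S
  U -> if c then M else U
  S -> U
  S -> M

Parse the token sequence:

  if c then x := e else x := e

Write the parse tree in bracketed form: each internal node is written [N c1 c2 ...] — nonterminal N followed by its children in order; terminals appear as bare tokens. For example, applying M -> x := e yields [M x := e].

S
M
if c then M else M
if c then x := e else M
if c then x := e else x := e

[S [M if c then [M x := e] else [M x := e]]]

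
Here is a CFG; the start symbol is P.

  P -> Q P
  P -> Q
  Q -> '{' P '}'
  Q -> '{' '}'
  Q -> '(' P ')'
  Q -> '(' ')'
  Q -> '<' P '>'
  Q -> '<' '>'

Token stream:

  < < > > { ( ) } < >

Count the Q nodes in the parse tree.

5

[P [Q < [P [Q < >]] >] [P [Q { [P [Q ( )]] }] [P [Q < >]]]]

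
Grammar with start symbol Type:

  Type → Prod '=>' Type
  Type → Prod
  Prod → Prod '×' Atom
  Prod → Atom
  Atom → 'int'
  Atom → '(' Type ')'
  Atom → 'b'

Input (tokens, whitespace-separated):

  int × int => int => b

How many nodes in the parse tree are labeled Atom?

4

[Type [Prod [Prod [Atom int]] × [Atom int]] => [Type [Prod [Atom int]] => [Type [Prod [Atom b]]]]]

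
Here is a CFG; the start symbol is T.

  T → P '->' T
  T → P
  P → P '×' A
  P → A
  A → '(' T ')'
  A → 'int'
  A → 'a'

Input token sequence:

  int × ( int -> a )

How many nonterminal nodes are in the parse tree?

[T [P [P [A int]] × [A ( [T [P [A int]] -> [T [P [A a]]]] )]]]

11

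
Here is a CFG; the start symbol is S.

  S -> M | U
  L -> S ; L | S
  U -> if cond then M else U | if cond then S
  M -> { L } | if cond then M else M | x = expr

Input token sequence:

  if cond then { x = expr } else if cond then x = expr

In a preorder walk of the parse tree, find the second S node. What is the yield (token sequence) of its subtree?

x = expr

[S [U if cond then [M { [L [S [M x = expr]]] }] else [U if cond then [S [M x = expr]]]]]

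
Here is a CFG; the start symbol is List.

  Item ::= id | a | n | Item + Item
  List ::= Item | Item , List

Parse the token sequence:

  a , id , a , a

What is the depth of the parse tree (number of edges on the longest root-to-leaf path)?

[List [Item a] , [List [Item id] , [List [Item a] , [List [Item a]]]]]

5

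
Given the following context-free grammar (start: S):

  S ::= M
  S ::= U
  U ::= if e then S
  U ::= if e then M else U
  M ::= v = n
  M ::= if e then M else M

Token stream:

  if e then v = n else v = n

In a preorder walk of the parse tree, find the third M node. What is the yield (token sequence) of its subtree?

[S [M if e then [M v = n] else [M v = n]]]

v = n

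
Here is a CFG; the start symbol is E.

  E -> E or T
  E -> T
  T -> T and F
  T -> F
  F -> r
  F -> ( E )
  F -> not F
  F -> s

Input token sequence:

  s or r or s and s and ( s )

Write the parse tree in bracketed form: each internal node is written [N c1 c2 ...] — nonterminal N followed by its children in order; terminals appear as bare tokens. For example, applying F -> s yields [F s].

E
E or T
E or T or T
T or T or T
F or T or T
s or T or T
s or F or T
s or r or T
s or r or T and F
s or r or T and F and F
s or r or F and F and F
s or r or s and F and F
s or r or s and s and F
s or r or s and s and ( E )
s or r or s and s and ( T )
s or r or s and s and ( F )
s or r or s and s and ( s )

[E [E [E [T [F s]]] or [T [F r]]] or [T [T [T [F s]] and [F s]] and [F ( [E [T [F s]]] )]]]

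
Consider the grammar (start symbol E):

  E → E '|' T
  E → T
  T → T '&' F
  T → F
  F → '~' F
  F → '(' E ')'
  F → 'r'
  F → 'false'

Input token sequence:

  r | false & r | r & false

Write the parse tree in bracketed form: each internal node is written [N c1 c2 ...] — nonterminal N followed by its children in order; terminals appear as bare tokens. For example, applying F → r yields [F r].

E
E | T
E | T | T
T | T | T
F | T | T
r | T | T
r | T & F | T
r | F & F | T
r | false & F | T
r | false & r | T
r | false & r | T & F
r | false & r | F & F
r | false & r | r & F
r | false & r | r & false

[E [E [E [T [F r]]] | [T [T [F false]] & [F r]]] | [T [T [F r]] & [F false]]]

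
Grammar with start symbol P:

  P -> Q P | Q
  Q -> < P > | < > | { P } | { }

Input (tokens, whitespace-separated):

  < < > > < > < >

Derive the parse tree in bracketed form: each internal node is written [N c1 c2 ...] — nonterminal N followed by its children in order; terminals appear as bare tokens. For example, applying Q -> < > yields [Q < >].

P
Q P
< P > P
< Q > P
< < > > P
< < > > Q P
< < > > < > P
< < > > < > Q
< < > > < > < >

[P [Q < [P [Q < >]] >] [P [Q < >] [P [Q < >]]]]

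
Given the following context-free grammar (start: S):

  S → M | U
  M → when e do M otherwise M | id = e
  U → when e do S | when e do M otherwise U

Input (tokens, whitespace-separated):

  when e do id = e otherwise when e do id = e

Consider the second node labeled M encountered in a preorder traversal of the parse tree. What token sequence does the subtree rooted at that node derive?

id = e

[S [U when e do [M id = e] otherwise [U when e do [S [M id = e]]]]]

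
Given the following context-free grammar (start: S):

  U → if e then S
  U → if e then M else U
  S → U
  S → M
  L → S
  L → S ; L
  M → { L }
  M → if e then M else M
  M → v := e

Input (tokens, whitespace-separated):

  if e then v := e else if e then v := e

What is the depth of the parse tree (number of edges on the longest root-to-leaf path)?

[S [U if e then [M v := e] else [U if e then [S [M v := e]]]]]

5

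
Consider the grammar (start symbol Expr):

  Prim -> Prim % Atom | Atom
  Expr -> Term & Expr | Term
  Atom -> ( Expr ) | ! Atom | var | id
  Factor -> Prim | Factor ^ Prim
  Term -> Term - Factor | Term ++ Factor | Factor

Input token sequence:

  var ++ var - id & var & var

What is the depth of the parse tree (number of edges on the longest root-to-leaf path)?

[Expr [Term [Term [Term [Factor [Prim [Atom var]]]] ++ [Factor [Prim [Atom var]]]] - [Factor [Prim [Atom id]]]] & [Expr [Term [Factor [Prim [Atom var]]]] & [Expr [Term [Factor [Prim [Atom var]]]]]]]

7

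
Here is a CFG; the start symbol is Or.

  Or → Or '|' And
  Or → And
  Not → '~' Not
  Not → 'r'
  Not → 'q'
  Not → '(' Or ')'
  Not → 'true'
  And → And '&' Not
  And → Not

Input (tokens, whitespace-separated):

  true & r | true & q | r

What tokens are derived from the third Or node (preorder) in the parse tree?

true & r

[Or [Or [Or [And [And [Not true]] & [Not r]]] | [And [And [Not true]] & [Not q]]] | [And [Not r]]]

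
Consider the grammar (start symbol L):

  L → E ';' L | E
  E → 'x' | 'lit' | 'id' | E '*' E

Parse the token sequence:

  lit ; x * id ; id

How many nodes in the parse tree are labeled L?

[L [E lit] ; [L [E [E x] * [E id]] ; [L [E id]]]]

3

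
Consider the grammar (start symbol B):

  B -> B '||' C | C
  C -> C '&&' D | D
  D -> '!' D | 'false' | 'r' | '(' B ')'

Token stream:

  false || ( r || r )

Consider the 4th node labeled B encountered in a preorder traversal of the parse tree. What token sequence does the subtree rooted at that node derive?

r

[B [B [C [D false]]] || [C [D ( [B [B [C [D r]]] || [C [D r]]] )]]]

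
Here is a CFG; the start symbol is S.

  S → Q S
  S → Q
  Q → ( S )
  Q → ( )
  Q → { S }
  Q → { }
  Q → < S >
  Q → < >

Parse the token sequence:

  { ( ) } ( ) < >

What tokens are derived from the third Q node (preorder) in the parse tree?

( )

[S [Q { [S [Q ( )]] }] [S [Q ( )] [S [Q < >]]]]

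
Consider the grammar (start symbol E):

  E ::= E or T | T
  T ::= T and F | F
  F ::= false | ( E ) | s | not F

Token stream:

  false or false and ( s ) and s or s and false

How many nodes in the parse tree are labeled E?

4

[E [E [E [T [F false]]] or [T [T [T [F false]] and [F ( [E [T [F s]]] )]] and [F s]]] or [T [T [F s]] and [F false]]]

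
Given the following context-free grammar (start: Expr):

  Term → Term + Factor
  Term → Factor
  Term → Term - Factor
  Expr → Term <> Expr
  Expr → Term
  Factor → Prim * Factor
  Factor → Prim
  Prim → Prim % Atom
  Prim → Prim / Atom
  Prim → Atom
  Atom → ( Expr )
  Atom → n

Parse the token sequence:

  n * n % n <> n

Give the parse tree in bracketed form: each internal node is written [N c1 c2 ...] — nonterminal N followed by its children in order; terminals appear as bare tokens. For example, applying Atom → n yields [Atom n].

[Expr [Term [Factor [Prim [Atom n]] * [Factor [Prim [Prim [Atom n]] % [Atom n]]]]] <> [Expr [Term [Factor [Prim [Atom n]]]]]]

Expr
Term <> Expr
Factor <> Expr
Prim * Factor <> Expr
Atom * Factor <> Expr
n * Factor <> Expr
n * Prim <> Expr
n * Prim % Atom <> Expr
n * Atom % Atom <> Expr
n * n % Atom <> Expr
n * n % n <> Expr
n * n % n <> Term
n * n % n <> Factor
n * n % n <> Prim
n * n % n <> Atom
n * n % n <> n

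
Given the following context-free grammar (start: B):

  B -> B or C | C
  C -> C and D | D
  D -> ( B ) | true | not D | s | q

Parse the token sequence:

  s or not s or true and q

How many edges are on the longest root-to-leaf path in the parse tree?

5

[B [B [B [C [D s]]] or [C [D not [D s]]]] or [C [C [D true]] and [D q]]]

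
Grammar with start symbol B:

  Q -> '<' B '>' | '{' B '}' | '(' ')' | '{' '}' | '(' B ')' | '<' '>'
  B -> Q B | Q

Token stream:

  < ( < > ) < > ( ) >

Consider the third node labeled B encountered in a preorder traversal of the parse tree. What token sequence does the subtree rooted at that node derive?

< >

[B [Q < [B [Q ( [B [Q < >]] )] [B [Q < >] [B [Q ( )]]]] >]]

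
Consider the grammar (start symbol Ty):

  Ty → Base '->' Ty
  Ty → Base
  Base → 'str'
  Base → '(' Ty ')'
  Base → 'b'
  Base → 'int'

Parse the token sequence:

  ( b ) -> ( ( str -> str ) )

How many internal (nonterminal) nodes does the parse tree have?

12

[Ty [Base ( [Ty [Base b]] )] -> [Ty [Base ( [Ty [Base ( [Ty [Base str] -> [Ty [Base str]]] )]] )]]]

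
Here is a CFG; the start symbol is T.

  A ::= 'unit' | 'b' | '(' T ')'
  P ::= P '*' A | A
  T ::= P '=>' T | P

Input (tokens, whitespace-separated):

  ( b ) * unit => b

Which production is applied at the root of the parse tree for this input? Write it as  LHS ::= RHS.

T ::= P '=>' T

[T [P [P [A ( [T [P [A b]]] )]] * [A unit]] => [T [P [A b]]]]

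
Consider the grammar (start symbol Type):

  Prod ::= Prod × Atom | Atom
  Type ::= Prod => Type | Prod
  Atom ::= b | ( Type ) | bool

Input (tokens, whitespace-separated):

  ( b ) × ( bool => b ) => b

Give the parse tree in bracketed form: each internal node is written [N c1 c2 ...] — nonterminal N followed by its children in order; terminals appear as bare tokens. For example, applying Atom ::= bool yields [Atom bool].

[Type [Prod [Prod [Atom ( [Type [Prod [Atom b]]] )]] × [Atom ( [Type [Prod [Atom bool]] => [Type [Prod [Atom b]]]] )]] => [Type [Prod [Atom b]]]]

Type
Prod => Type
Prod × Atom => Type
Atom × Atom => Type
( Type ) × Atom => Type
( Prod ) × Atom => Type
( Atom ) × Atom => Type
( b ) × Atom => Type
( b ) × ( Type ) => Type
( b ) × ( Prod => Type ) => Type
( b ) × ( Atom => Type ) => Type
( b ) × ( bool => Type ) => Type
( b ) × ( bool => Prod ) => Type
( b ) × ( bool => Atom ) => Type
( b ) × ( bool => b ) => Type
( b ) × ( bool => b ) => Prod
( b ) × ( bool => b ) => Atom
( b ) × ( bool => b ) => b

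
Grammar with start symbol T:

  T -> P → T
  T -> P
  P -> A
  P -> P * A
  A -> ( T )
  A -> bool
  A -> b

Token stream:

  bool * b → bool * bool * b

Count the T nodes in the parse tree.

[T [P [P [A bool]] * [A b]] → [T [P [P [P [A bool]] * [A bool]] * [A b]]]]

2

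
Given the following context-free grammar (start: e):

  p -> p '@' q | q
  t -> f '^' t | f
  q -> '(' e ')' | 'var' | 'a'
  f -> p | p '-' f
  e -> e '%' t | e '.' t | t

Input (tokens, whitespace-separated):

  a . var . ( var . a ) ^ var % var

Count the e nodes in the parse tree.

[e [e [e [e [t [f [p [q a]]]]] . [t [f [p [q var]]]]] . [t [f [p [q ( [e [e [t [f [p [q var]]]]] . [t [f [p [q a]]]]] )]]] ^ [t [f [p [q var]]]]]] % [t [f [p [q var]]]]]

6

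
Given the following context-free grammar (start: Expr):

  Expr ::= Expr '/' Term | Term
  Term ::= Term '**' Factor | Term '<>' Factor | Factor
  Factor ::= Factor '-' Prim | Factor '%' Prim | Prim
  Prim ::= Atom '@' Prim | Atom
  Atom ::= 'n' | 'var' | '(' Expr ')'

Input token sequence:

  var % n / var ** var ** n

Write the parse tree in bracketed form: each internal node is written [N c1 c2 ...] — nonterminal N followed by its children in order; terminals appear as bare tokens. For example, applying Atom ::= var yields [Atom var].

[Expr [Expr [Term [Factor [Factor [Prim [Atom var]]] % [Prim [Atom n]]]]] / [Term [Term [Term [Factor [Prim [Atom var]]]] ** [Factor [Prim [Atom var]]]] ** [Factor [Prim [Atom n]]]]]

Expr
Expr / Term
Term / Term
Factor / Term
Factor % Prim / Term
Prim % Prim / Term
Atom % Prim / Term
var % Prim / Term
var % Atom / Term
var % n / Term
var % n / Term ** Factor
var % n / Term ** Factor ** Factor
var % n / Factor ** Factor ** Factor
var % n / Prim ** Factor ** Factor
var % n / Atom ** Factor ** Factor
var % n / var ** Factor ** Factor
var % n / var ** Prim ** Factor
var % n / var ** Atom ** Factor
var % n / var ** var ** Factor
var % n / var ** var ** Prim
var % n / var ** var ** Atom
var % n / var ** var ** n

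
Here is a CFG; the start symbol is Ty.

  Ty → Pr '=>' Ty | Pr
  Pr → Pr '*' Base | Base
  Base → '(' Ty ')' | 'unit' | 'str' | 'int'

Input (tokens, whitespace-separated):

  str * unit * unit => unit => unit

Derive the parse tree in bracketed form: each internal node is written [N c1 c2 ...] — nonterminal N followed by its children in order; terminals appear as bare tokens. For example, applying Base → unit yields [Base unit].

Ty
Pr => Ty
Pr * Base => Ty
Pr * Base * Base => Ty
Base * Base * Base => Ty
str * Base * Base => Ty
str * unit * Base => Ty
str * unit * unit => Ty
str * unit * unit => Pr => Ty
str * unit * unit => Base => Ty
str * unit * unit => unit => Ty
str * unit * unit => unit => Pr
str * unit * unit => unit => Base
str * unit * unit => unit => unit

[Ty [Pr [Pr [Pr [Base str]] * [Base unit]] * [Base unit]] => [Ty [Pr [Base unit]] => [Ty [Pr [Base unit]]]]]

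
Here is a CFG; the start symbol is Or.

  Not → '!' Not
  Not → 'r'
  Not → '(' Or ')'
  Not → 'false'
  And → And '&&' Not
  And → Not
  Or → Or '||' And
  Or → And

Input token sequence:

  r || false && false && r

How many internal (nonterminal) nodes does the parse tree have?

10

[Or [Or [And [Not r]]] || [And [And [And [Not false]] && [Not false]] && [Not r]]]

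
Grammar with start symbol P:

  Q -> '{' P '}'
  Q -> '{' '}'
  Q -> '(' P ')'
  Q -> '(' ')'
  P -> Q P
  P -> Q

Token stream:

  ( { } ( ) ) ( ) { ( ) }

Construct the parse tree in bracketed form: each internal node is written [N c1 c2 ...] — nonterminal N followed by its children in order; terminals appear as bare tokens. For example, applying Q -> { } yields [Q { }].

P
Q P
( P ) P
( Q P ) P
( { } P ) P
( { } Q ) P
( { } ( ) ) P
( { } ( ) ) Q P
( { } ( ) ) ( ) P
( { } ( ) ) ( ) Q
( { } ( ) ) ( ) { P }
( { } ( ) ) ( ) { Q }
( { } ( ) ) ( ) { ( ) }

[P [Q ( [P [Q { }] [P [Q ( )]]] )] [P [Q ( )] [P [Q { [P [Q ( )]] }]]]]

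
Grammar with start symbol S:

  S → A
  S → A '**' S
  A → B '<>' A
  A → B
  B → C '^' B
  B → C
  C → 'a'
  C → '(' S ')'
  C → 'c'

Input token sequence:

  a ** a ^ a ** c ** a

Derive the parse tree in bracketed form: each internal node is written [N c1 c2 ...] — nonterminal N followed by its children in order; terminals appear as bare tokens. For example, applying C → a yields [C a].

[S [A [B [C a]]] ** [S [A [B [C a] ^ [B [C a]]]] ** [S [A [B [C c]]] ** [S [A [B [C a]]]]]]]

S
A ** S
B ** S
C ** S
a ** S
a ** A ** S
a ** B ** S
a ** C ^ B ** S
a ** a ^ B ** S
a ** a ^ C ** S
a ** a ^ a ** S
a ** a ^ a ** A ** S
a ** a ^ a ** B ** S
a ** a ^ a ** C ** S
a ** a ^ a ** c ** S
a ** a ^ a ** c ** A
a ** a ^ a ** c ** B
a ** a ^ a ** c ** C
a ** a ^ a ** c ** a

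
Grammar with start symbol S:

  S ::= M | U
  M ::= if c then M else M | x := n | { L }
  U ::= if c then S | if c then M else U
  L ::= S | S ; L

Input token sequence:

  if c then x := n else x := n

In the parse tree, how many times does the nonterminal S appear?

[S [M if c then [M x := n] else [M x := n]]]

1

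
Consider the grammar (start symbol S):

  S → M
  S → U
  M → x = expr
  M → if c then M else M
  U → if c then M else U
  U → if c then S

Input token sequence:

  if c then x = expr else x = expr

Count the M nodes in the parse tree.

3

[S [M if c then [M x = expr] else [M x = expr]]]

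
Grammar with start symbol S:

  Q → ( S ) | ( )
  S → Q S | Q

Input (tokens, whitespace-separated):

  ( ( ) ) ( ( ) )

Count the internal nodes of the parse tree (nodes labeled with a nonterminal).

8

[S [Q ( [S [Q ( )]] )] [S [Q ( [S [Q ( )]] )]]]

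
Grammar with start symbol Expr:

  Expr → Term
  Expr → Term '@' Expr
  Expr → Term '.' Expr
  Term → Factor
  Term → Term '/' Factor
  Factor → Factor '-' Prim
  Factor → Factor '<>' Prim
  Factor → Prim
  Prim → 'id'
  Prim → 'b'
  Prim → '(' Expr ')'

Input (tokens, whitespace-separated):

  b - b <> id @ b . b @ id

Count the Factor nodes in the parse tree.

6

[Expr [Term [Factor [Factor [Factor [Prim b]] - [Prim b]] <> [Prim id]]] @ [Expr [Term [Factor [Prim b]]] . [Expr [Term [Factor [Prim b]]] @ [Expr [Term [Factor [Prim id]]]]]]]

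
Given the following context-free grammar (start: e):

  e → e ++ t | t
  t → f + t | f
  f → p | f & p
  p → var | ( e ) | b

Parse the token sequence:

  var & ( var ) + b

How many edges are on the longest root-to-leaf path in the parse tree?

[e [t [f [f [p var]] & [p ( [e [t [f [p var]]]] )]] + [t [f [p b]]]]]

8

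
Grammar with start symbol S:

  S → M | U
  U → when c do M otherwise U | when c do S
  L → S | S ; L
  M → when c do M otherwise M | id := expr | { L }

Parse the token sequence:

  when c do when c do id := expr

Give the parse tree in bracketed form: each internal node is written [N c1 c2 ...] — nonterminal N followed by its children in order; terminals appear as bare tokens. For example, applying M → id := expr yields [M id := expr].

S
U
when c do S
when c do U
when c do when c do S
when c do when c do M
when c do when c do id := expr

[S [U when c do [S [U when c do [S [M id := expr]]]]]]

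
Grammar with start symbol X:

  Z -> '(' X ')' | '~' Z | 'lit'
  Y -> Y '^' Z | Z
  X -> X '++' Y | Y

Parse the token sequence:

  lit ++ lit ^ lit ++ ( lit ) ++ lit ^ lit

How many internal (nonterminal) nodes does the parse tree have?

[X [X [X [X [Y [Z lit]]] ++ [Y [Y [Z lit]] ^ [Z lit]]] ++ [Y [Z ( [X [Y [Z lit]]] )]]] ++ [Y [Y [Z lit]] ^ [Z lit]]]

19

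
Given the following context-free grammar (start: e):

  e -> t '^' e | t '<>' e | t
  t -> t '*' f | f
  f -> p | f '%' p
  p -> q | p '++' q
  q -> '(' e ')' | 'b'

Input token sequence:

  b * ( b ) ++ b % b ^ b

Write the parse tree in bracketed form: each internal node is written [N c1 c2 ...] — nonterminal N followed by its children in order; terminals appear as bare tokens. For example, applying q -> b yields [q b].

[e [t [t [f [p [q b]]]] * [f [f [p [p [q ( [e [t [f [p [q b]]]]] )]] ++ [q b]]] % [p [q b]]]] ^ [e [t [f [p [q b]]]]]]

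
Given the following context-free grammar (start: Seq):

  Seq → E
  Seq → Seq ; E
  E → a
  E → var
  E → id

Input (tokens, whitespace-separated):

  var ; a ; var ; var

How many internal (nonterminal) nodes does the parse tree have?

8

[Seq [Seq [Seq [Seq [E var]] ; [E a]] ; [E var]] ; [E var]]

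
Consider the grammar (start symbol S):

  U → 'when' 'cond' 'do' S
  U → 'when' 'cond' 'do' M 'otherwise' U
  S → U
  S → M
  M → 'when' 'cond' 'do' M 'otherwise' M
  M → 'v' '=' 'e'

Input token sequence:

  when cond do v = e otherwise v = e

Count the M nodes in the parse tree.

[S [M when cond do [M v = e] otherwise [M v = e]]]

3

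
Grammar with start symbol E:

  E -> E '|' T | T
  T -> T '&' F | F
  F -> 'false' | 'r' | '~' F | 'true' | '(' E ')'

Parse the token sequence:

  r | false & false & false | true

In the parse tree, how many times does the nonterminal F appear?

5

[E [E [E [T [F r]]] | [T [T [T [F false]] & [F false]] & [F false]]] | [T [F true]]]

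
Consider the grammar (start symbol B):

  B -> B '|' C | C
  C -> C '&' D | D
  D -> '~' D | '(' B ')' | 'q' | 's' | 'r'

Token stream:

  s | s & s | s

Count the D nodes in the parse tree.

4

[B [B [B [C [D s]]] | [C [C [D s]] & [D s]]] | [C [D s]]]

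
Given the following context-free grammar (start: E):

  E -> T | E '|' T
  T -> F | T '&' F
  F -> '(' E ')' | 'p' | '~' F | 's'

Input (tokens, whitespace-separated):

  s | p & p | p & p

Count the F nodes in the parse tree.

5

[E [E [E [T [F s]]] | [T [T [F p]] & [F p]]] | [T [T [F p]] & [F p]]]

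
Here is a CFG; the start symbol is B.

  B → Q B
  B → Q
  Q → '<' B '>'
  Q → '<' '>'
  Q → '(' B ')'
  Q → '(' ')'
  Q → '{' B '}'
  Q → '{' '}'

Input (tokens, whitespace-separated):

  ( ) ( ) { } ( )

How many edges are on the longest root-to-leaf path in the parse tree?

5

[B [Q ( )] [B [Q ( )] [B [Q { }] [B [Q ( )]]]]]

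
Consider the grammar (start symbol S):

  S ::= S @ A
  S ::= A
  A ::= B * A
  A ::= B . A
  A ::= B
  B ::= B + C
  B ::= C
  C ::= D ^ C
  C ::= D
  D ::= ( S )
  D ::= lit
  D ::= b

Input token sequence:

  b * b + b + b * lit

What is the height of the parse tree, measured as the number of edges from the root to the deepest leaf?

[S [A [B [C [D b]]] * [A [B [B [B [C [D b]]] + [C [D b]]] + [C [D b]]] * [A [B [C [D lit]]]]]]]

8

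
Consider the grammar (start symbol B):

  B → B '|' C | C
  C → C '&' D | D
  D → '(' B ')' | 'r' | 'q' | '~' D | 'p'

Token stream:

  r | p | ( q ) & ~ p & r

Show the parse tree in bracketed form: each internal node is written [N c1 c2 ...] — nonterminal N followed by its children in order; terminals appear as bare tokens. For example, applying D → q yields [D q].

B
B | C
B | C | C
C | C | C
D | C | C
r | C | C
r | D | C
r | p | C
r | p | C & D
r | p | C & D & D
r | p | D & D & D
r | p | ( B ) & D & D
r | p | ( C ) & D & D
r | p | ( D ) & D & D
r | p | ( q ) & D & D
r | p | ( q ) & ~ D & D
r | p | ( q ) & ~ p & D
r | p | ( q ) & ~ p & r

[B [B [B [C [D r]]] | [C [D p]]] | [C [C [C [D ( [B [C [D q]]] )]] & [D ~ [D p]]] & [D r]]]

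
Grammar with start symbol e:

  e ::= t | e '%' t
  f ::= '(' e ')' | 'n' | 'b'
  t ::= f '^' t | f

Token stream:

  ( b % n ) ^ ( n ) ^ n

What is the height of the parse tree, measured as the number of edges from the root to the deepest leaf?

7

[e [t [f ( [e [e [t [f b]]] % [t [f n]]] )] ^ [t [f ( [e [t [f n]]] )] ^ [t [f n]]]]]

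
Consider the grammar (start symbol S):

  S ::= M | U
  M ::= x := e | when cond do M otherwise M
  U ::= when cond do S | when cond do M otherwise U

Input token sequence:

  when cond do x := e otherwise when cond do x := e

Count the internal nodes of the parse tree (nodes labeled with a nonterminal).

6

[S [U when cond do [M x := e] otherwise [U when cond do [S [M x := e]]]]]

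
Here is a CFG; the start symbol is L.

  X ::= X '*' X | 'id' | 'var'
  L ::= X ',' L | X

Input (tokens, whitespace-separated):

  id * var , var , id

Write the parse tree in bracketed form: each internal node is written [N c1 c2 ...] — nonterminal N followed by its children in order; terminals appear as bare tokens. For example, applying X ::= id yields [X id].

L
X , L
X * X , L
id * X , L
id * var , L
id * var , X , L
id * var , var , L
id * var , var , X
id * var , var , id

[L [X [X id] * [X var]] , [L [X var] , [L [X id]]]]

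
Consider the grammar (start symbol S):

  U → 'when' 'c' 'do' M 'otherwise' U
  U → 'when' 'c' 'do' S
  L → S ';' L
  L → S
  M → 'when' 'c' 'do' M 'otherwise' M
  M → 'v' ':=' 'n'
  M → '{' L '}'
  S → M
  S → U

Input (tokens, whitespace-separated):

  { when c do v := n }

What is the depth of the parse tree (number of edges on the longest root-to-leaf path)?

[S [M { [L [S [U when c do [S [M v := n]]]]] }]]

7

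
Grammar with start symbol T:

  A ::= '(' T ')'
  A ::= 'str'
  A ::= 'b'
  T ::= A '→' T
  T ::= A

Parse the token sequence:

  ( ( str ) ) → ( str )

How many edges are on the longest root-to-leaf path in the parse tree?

6

[T [A ( [T [A ( [T [A str]] )]] )] → [T [A ( [T [A str]] )]]]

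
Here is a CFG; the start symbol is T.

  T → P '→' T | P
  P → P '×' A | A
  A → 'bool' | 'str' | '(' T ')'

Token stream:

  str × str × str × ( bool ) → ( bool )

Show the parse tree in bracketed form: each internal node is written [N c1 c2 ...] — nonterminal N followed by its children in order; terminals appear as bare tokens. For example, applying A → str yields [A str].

[T [P [P [P [P [A str]] × [A str]] × [A str]] × [A ( [T [P [A bool]]] )]] → [T [P [A ( [T [P [A bool]]] )]]]]

T
P → T
P × A → T
P × A × A → T
P × A × A × A → T
A × A × A × A → T
str × A × A × A → T
str × str × A × A → T
str × str × str × A → T
str × str × str × ( T ) → T
str × str × str × ( P ) → T
str × str × str × ( A ) → T
str × str × str × ( bool ) → T
str × str × str × ( bool ) → P
str × str × str × ( bool ) → A
str × str × str × ( bool ) → ( T )
str × str × str × ( bool ) → ( P )
str × str × str × ( bool ) → ( A )
str × str × str × ( bool ) → ( bool )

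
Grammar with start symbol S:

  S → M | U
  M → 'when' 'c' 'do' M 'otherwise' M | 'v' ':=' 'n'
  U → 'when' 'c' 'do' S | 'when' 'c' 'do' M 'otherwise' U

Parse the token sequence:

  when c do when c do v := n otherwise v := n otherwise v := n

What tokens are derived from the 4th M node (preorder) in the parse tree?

[S [M when c do [M when c do [M v := n] otherwise [M v := n]] otherwise [M v := n]]]

v := n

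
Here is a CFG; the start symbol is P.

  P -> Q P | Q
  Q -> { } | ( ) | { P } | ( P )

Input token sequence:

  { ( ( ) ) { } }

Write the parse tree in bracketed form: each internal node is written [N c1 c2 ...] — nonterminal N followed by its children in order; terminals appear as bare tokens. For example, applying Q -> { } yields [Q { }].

P
Q
{ P }
{ Q P }
{ ( P ) P }
{ ( Q ) P }
{ ( ( ) ) P }
{ ( ( ) ) Q }
{ ( ( ) ) { } }

[P [Q { [P [Q ( [P [Q ( )]] )] [P [Q { }]]] }]]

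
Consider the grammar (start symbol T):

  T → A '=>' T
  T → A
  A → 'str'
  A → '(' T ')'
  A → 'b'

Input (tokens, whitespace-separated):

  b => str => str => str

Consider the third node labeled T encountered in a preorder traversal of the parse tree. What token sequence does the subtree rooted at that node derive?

[T [A b] => [T [A str] => [T [A str] => [T [A str]]]]]

str => str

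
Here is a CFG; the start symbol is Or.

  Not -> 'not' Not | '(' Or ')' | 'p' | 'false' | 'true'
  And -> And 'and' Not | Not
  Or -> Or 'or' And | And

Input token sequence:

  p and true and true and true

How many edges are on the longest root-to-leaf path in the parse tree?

[Or [And [And [And [And [Not p]] and [Not true]] and [Not true]] and [Not true]]]

6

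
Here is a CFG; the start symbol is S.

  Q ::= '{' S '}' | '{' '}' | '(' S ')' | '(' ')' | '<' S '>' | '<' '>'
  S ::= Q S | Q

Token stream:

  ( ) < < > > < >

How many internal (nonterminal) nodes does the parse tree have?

8

[S [Q ( )] [S [Q < [S [Q < >]] >] [S [Q < >]]]]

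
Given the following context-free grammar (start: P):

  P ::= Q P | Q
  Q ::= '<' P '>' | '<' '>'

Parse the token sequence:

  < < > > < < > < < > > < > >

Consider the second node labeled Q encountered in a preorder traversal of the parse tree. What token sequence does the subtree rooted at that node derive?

[P [Q < [P [Q < >]] >] [P [Q < [P [Q < >] [P [Q < [P [Q < >]] >] [P [Q < >]]]] >]]]

< >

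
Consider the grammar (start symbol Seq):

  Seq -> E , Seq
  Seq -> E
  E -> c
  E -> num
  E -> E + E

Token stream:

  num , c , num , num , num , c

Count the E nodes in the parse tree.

[Seq [E num] , [Seq [E c] , [Seq [E num] , [Seq [E num] , [Seq [E num] , [Seq [E c]]]]]]]

6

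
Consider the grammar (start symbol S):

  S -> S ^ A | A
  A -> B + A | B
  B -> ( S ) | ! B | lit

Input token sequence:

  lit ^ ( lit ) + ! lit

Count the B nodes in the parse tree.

5

[S [S [A [B lit]]] ^ [A [B ( [S [A [B lit]]] )] + [A [B ! [B lit]]]]]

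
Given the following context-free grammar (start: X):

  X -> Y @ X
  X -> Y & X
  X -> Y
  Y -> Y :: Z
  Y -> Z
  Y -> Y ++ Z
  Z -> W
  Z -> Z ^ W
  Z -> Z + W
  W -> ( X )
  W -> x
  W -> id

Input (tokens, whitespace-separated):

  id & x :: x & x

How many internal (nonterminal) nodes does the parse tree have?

[X [Y [Z [W id]]] & [X [Y [Y [Z [W x]]] :: [Z [W x]]] & [X [Y [Z [W x]]]]]]

15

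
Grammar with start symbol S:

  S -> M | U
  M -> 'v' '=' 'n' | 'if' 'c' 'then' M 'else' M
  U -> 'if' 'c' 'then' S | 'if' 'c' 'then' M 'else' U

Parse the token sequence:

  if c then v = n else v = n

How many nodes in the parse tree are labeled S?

1

[S [M if c then [M v = n] else [M v = n]]]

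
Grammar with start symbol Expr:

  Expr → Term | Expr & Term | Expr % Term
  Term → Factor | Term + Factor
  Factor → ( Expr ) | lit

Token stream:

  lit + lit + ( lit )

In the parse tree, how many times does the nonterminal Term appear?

4

[Expr [Term [Term [Term [Factor lit]] + [Factor lit]] + [Factor ( [Expr [Term [Factor lit]]] )]]]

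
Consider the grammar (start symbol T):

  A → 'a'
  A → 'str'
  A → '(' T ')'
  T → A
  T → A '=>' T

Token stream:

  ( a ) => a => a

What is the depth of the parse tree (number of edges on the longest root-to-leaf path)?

4

[T [A ( [T [A a]] )] => [T [A a] => [T [A a]]]]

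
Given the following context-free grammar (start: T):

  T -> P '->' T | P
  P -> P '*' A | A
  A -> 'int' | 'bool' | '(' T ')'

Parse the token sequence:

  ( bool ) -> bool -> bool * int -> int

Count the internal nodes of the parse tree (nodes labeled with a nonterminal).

[T [P [A ( [T [P [A bool]]] )]] -> [T [P [A bool]] -> [T [P [P [A bool]] * [A int]] -> [T [P [A int]]]]]]

17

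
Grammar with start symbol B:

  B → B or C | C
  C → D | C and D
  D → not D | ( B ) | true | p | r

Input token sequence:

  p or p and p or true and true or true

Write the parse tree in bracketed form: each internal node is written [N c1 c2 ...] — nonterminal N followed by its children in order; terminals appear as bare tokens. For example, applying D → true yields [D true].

B
B or C
B or C or C
B or C or C or C
C or C or C or C
D or C or C or C
p or C or C or C
p or C and D or C or C
p or D and D or C or C
p or p and D or C or C
p or p and p or C or C
p or p and p or C and D or C
p or p and p or D and D or C
p or p and p or true and D or C
p or p and p or true and true or C
p or p and p or true and true or D
p or p and p or true and true or true

[B [B [B [B [C [D p]]] or [C [C [D p]] and [D p]]] or [C [C [D true]] and [D true]]] or [C [D true]]]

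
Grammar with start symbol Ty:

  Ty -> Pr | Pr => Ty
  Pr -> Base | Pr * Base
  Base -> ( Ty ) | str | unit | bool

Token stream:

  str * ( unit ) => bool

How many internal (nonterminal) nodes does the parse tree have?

[Ty [Pr [Pr [Base str]] * [Base ( [Ty [Pr [Base unit]]] )]] => [Ty [Pr [Base bool]]]]

11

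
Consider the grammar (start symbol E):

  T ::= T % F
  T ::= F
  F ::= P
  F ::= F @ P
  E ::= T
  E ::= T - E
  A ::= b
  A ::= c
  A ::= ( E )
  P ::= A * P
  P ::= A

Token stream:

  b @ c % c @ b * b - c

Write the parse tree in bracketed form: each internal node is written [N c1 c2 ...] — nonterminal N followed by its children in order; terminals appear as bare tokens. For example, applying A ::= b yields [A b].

[E [T [T [F [F [P [A b]]] @ [P [A c]]]] % [F [F [P [A c]]] @ [P [A b] * [P [A b]]]]] - [E [T [F [P [A c]]]]]]

E
T - E
T % F - E
F % F - E
F @ P % F - E
P @ P % F - E
A @ P % F - E
b @ P % F - E
b @ A % F - E
b @ c % F - E
b @ c % F @ P - E
b @ c % P @ P - E
b @ c % A @ P - E
b @ c % c @ P - E
b @ c % c @ A * P - E
b @ c % c @ b * P - E
b @ c % c @ b * A - E
b @ c % c @ b * b - E
b @ c % c @ b * b - T
b @ c % c @ b * b - F
b @ c % c @ b * b - P
b @ c % c @ b * b - A
b @ c % c @ b * b - c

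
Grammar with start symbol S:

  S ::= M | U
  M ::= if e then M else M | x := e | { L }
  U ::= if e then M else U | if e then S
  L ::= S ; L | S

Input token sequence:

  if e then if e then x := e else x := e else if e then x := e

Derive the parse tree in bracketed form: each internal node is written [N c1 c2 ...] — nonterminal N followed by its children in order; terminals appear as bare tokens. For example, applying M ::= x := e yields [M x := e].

S
U
if e then M else U
if e then if e then M else M else U
if e then if e then x := e else M else U
if e then if e then x := e else x := e else U
if e then if e then x := e else x := e else if e then S
if e then if e then x := e else x := e else if e then M
if e then if e then x := e else x := e else if e then x := e

[S [U if e then [M if e then [M x := e] else [M x := e]] else [U if e then [S [M x := e]]]]]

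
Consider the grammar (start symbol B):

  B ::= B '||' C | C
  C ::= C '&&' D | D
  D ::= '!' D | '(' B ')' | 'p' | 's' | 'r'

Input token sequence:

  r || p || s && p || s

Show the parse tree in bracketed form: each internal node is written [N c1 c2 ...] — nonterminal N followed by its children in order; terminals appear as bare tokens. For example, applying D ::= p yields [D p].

[B [B [B [B [C [D r]]] || [C [D p]]] || [C [C [D s]] && [D p]]] || [C [D s]]]

B
B || C
B || C || C
B || C || C || C
C || C || C || C
D || C || C || C
r || C || C || C
r || D || C || C
r || p || C || C
r || p || C && D || C
r || p || D && D || C
r || p || s && D || C
r || p || s && p || C
r || p || s && p || D
r || p || s && p || s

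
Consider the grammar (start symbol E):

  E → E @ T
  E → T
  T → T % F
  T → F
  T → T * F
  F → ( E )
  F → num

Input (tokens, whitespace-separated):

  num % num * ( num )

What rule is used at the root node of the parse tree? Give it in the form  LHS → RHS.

[E [T [T [T [F num]] % [F num]] * [F ( [E [T [F num]]] )]]]

E → T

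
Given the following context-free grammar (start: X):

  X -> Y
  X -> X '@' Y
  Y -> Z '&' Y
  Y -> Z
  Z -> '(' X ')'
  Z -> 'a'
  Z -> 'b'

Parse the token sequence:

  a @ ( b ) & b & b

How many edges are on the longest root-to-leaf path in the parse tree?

6

[X [X [Y [Z a]]] @ [Y [Z ( [X [Y [Z b]]] )] & [Y [Z b] & [Y [Z b]]]]]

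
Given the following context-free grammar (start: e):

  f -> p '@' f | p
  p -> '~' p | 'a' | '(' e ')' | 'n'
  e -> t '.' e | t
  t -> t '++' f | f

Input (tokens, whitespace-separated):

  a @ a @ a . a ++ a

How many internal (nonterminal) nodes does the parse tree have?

15

[e [t [f [p a] @ [f [p a] @ [f [p a]]]]] . [e [t [t [f [p a]]] ++ [f [p a]]]]]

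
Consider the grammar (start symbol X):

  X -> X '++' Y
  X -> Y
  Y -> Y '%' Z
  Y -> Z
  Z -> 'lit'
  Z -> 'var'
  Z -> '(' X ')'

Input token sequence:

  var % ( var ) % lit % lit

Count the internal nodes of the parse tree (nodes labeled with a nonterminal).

12

[X [Y [Y [Y [Y [Z var]] % [Z ( [X [Y [Z var]]] )]] % [Z lit]] % [Z lit]]]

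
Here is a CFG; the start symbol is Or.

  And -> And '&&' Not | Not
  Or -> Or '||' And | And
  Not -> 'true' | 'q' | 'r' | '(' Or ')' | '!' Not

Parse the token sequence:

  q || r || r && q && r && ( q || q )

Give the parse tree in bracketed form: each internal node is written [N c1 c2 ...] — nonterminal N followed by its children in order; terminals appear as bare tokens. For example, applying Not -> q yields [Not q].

[Or [Or [Or [And [Not q]]] || [And [Not r]]] || [And [And [And [And [Not r]] && [Not q]] && [Not r]] && [Not ( [Or [Or [And [Not q]]] || [And [Not q]]] )]]]

Or
Or || And
Or || And || And
And || And || And
Not || And || And
q || And || And
q || Not || And
q || r || And
q || r || And && Not
q || r || And && Not && Not
q || r || And && Not && Not && Not
q || r || Not && Not && Not && Not
q || r || r && Not && Not && Not
q || r || r && q && Not && Not
q || r || r && q && r && Not
q || r || r && q && r && ( Or )
q || r || r && q && r && ( Or || And )
q || r || r && q && r && ( And || And )
q || r || r && q && r && ( Not || And )
q || r || r && q && r && ( q || And )
q || r || r && q && r && ( q || Not )
q || r || r && q && r && ( q || q )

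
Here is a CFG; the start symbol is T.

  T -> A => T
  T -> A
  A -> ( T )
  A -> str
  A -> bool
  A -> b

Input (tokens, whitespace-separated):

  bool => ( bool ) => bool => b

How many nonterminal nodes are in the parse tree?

10

[T [A bool] => [T [A ( [T [A bool]] )] => [T [A bool] => [T [A b]]]]]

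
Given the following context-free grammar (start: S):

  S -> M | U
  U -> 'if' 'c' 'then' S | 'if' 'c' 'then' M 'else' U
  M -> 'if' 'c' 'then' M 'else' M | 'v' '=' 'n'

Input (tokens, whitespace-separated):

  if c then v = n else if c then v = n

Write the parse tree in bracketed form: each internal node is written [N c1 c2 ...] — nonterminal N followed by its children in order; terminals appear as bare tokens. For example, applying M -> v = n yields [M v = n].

S
U
if c then M else U
if c then v = n else U
if c then v = n else if c then S
if c then v = n else if c then M
if c then v = n else if c then v = n

[S [U if c then [M v = n] else [U if c then [S [M v = n]]]]]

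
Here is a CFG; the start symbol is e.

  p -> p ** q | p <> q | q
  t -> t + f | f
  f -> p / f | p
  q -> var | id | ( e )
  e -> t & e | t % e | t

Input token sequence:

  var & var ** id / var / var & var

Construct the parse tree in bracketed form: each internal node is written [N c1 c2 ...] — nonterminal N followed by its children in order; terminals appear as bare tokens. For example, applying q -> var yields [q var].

e
t & e
f & e
p & e
q & e
var & e
var & t & e
var & f & e
var & p / f & e
var & p ** q / f & e
var & q ** q / f & e
var & var ** q / f & e
var & var ** id / f & e
var & var ** id / p / f & e
var & var ** id / q / f & e
var & var ** id / var / f & e
var & var ** id / var / p & e
var & var ** id / var / q & e
var & var ** id / var / var & e
var & var ** id / var / var & t
var & var ** id / var / var & f
var & var ** id / var / var & p
var & var ** id / var / var & q
var & var ** id / var / var & var

[e [t [f [p [q var]]]] & [e [t [f [p [p [q var]] ** [q id]] / [f [p [q var]] / [f [p [q var]]]]]] & [e [t [f [p [q var]]]]]]]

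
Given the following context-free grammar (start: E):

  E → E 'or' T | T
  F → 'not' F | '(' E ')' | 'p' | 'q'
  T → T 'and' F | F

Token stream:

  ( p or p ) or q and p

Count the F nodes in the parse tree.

5

[E [E [T [F ( [E [E [T [F p]]] or [T [F p]]] )]]] or [T [T [F q]] and [F p]]]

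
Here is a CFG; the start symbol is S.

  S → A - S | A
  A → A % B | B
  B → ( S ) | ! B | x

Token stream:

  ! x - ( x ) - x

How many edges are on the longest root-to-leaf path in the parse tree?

[S [A [B ! [B x]]] - [S [A [B ( [S [A [B x]]] )]] - [S [A [B x]]]]]

7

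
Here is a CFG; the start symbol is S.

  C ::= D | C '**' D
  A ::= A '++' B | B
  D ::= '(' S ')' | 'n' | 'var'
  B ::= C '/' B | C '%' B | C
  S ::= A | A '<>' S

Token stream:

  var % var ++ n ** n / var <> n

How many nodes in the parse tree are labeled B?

[S [A [A [B [C [D var]] % [B [C [D var]]]]] ++ [B [C [C [D n]] ** [D n]] / [B [C [D var]]]]] <> [S [A [B [C [D n]]]]]]

5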